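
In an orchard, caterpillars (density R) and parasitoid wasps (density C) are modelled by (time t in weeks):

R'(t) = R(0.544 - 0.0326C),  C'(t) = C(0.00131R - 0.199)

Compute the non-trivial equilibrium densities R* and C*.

Set dC/dt = 0 with C > 0: 0.00131R - 0.199 = 0, so R* = 0.199/0.00131 = 152.
Set dR/dt = 0 with R > 0: 0.544 - 0.0326C = 0, so C* = 0.544/0.0326 = 16.7.

R* ≈ 152, C* ≈ 16.7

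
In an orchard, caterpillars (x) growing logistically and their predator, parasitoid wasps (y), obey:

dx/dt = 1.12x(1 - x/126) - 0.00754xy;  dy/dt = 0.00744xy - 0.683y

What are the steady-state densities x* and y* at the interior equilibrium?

From dy/dt = 0 with y > 0: 0.00744x* = 0.683, so x* = 91.8.
Substitute into dx/dt = 0: 1.12(1 - 91.8/126) = 0.00754y*.
The bracket is 0.271, giving y* = 0.304/0.00754 = 40.3.

x* ≈ 91.8, y* ≈ 40.3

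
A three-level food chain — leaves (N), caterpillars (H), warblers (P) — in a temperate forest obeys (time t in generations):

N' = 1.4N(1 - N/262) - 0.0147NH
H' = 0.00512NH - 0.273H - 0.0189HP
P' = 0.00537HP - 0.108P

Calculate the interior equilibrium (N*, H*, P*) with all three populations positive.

From dP/dt = 0: 0.00537H* = 0.108, so H* = 20.1.
From dN/dt = 0: 1.4(1 - N*/262) = 0.0147·20.1, giving N* = 262·(1 - 0.211) = 207.
From dH/dt = 0: 0.00512·207 - 0.273 = 0.0189P*, so P* = 0.785/0.0189 = 41.5.

N* ≈ 207, H* ≈ 20.1, P* ≈ 41.5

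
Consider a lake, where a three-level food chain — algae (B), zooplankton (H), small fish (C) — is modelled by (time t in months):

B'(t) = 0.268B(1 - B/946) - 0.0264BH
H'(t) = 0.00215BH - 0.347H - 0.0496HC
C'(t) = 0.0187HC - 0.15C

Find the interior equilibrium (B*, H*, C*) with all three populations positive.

B* ≈ 199, H* ≈ 8.02, C* ≈ 1.61

From dC/dt = 0: 0.0187H* = 0.15, so H* = 8.02.
From dB/dt = 0: 0.268(1 - B*/946) = 0.0264·8.02, giving B* = 946·(1 - 0.79) = 199.
From dH/dt = 0: 0.00215·199 - 0.347 = 0.0496C*, so C* = 0.0798/0.0496 = 1.61.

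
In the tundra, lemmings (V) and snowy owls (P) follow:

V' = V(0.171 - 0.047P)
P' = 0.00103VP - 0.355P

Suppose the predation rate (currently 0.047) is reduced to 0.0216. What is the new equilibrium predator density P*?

P* ≈ 7.92

At the interior fixed point, setting dV/dt = 0 with V > 0 fixes P* = (prey growth rate)/(VP coefficient) — independent of the other coefficients.
With the change, P* = 0.171/0.0216 = 7.92; it rises from 3.64.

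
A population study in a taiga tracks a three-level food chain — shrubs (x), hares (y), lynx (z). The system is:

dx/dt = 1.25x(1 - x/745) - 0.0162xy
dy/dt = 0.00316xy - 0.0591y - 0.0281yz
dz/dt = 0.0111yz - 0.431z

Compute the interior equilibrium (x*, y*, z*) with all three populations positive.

From dz/dt = 0: 0.0111y* = 0.431, so y* = 38.8.
From dx/dt = 0: 1.25(1 - x*/745) = 0.0162·38.8, giving x* = 745·(1 - 0.503) = 370.
From dy/dt = 0: 0.00316·370 - 0.0591 = 0.0281z*, so z* = 1.11/0.0281 = 39.5.

x* ≈ 370, y* ≈ 38.8, z* ≈ 39.5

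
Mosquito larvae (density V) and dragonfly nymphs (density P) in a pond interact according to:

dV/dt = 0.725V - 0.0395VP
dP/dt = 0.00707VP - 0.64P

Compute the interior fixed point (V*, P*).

V* ≈ 90.5, P* ≈ 18.4

Set dP/dt = 0 with P > 0: 0.00707V - 0.64 = 0, so V* = 0.64/0.00707 = 90.5.
Set dV/dt = 0 with V > 0: 0.725 - 0.0395P = 0, so P* = 0.725/0.0395 = 18.4.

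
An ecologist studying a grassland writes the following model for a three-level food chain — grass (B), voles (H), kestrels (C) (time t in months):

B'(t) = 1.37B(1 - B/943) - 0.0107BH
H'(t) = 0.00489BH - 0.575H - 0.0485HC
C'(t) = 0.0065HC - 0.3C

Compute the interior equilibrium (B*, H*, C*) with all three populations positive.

B* ≈ 603, H* ≈ 46.2, C* ≈ 48.9

From dC/dt = 0: 0.0065H* = 0.3, so H* = 46.2.
From dB/dt = 0: 1.37(1 - B*/943) = 0.0107·46.2, giving B* = 943·(1 - 0.36) = 603.
From dH/dt = 0: 0.00489·603 - 0.575 = 0.0485C*, so C* = 2.37/0.0485 = 48.9.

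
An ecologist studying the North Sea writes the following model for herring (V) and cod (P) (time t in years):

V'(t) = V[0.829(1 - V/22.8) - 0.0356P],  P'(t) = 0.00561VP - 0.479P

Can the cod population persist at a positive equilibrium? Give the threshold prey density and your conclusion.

The predator equation gives dP/dt > 0 only when V > 0.479/0.00561 = 85.4.
Without the predator, V → K = 22.8. Since 22.8 < 85.4, the predator cannot invade.

Threshold V = 85.4; K < 85.4, so no, the predator goes extinct.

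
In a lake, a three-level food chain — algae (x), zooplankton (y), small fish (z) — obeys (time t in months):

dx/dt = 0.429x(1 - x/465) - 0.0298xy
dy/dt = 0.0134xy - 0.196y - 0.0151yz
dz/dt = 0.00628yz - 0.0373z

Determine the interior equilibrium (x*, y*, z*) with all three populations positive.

From dz/dt = 0: 0.00628y* = 0.0373, so y* = 5.94.
From dx/dt = 0: 0.429(1 - x*/465) = 0.0298·5.94, giving x* = 465·(1 - 0.413) = 273.
From dy/dt = 0: 0.0134·273 - 0.196 = 0.0151z*, so z* = 3.46/0.0151 = 229.

x* ≈ 273, y* ≈ 5.94, z* ≈ 229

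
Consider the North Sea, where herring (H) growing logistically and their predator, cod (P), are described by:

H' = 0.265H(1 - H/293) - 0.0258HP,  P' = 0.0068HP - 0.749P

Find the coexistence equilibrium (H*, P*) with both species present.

H* ≈ 110, P* ≈ 6.41

From dP/dt = 0 with P > 0: 0.0068H* = 0.749, so H* = 110.
Substitute into dH/dt = 0: 0.265(1 - 110/293) = 0.0258P*.
The bracket is 0.624, giving P* = 0.165/0.0258 = 6.41.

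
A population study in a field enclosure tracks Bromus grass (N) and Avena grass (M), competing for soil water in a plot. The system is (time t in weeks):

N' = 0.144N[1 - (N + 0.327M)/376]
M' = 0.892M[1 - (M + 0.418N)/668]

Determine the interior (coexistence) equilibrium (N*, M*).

N* ≈ 183, M* ≈ 592

Setting both brackets to zero gives the nullclines N + 0.327M = 376 and 0.418N + M = 668.
Substituting M = 668 - 0.418N into the first: N(1 - 0.327·0.418) = 376 - 0.327·668.
So N* = 158/0.863 = 183, and then M* = 668 - 0.418·183 = 592.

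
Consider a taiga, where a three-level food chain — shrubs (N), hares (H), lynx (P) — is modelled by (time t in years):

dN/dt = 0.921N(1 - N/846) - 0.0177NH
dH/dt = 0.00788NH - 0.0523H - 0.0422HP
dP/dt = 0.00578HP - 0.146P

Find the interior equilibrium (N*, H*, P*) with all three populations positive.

N* ≈ 435, H* ≈ 25.3, P* ≈ 80

From dP/dt = 0: 0.00578H* = 0.146, so H* = 25.3.
From dN/dt = 0: 0.921(1 - N*/846) = 0.0177·25.3, giving N* = 846·(1 - 0.485) = 435.
From dH/dt = 0: 0.00788·435 - 0.0523 = 0.0422P*, so P* = 3.38/0.0422 = 80.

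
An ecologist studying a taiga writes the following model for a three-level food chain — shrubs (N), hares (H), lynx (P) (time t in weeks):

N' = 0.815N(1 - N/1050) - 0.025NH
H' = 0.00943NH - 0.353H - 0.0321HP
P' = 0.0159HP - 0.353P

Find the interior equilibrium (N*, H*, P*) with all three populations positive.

N* ≈ 335, H* ≈ 22.2, P* ≈ 87.4

From dP/dt = 0: 0.0159H* = 0.353, so H* = 22.2.
From dN/dt = 0: 0.815(1 - N*/1050) = 0.025·22.2, giving N* = 1050·(1 - 0.681) = 335.
From dH/dt = 0: 0.00943·335 - 0.353 = 0.0321P*, so P* = 2.81/0.0321 = 87.4.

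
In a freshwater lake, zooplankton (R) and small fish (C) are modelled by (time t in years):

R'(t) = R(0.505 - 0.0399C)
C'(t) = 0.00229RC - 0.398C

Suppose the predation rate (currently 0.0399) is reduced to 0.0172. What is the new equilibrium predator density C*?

At the interior fixed point, setting dR/dt = 0 with R > 0 fixes C* = (prey growth rate)/(RC coefficient) — independent of the other coefficients.
With the change, C* = 0.505/0.0172 = 29.4; it rises from 12.7.

C* ≈ 29.4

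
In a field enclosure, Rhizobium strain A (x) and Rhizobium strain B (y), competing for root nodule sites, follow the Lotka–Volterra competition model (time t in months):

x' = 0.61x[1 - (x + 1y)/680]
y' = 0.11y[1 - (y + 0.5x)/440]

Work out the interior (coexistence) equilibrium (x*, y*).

x* ≈ 480, y* ≈ 200

Setting both brackets to zero gives the nullclines x + 1y = 680 and 0.5x + y = 440.
Substituting y = 440 - 0.5x into the first: x(1 - 1·0.5) = 680 - 1·440.
So x* = 240/0.5 = 480, and then y* = 440 - 0.5·480 = 200.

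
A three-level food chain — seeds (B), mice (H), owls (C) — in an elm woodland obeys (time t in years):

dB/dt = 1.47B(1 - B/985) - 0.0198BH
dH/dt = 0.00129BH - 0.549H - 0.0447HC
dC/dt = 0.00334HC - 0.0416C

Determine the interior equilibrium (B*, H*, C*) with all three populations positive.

From dC/dt = 0: 0.00334H* = 0.0416, so H* = 12.5.
From dB/dt = 0: 1.47(1 - B*/985) = 0.0198·12.5, giving B* = 985·(1 - 0.168) = 820.
From dH/dt = 0: 0.00129·820 - 0.549 = 0.0447C*, so C* = 0.508/0.0447 = 11.4.

B* ≈ 820, H* ≈ 12.5, C* ≈ 11.4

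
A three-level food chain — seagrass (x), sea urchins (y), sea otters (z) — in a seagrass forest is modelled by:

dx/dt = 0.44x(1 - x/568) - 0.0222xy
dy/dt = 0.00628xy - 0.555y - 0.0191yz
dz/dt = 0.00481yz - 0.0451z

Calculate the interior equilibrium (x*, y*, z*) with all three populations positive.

x* ≈ 299, y* ≈ 9.38, z* ≈ 69.3

From dz/dt = 0: 0.00481y* = 0.0451, so y* = 9.38.
From dx/dt = 0: 0.44(1 - x*/568) = 0.0222·9.38, giving x* = 568·(1 - 0.473) = 299.
From dy/dt = 0: 0.00628·299 - 0.555 = 0.0191z*, so z* = 1.32/0.0191 = 69.3.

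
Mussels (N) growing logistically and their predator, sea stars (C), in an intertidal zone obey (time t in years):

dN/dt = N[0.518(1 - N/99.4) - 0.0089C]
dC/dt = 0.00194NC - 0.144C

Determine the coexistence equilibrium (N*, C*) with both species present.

From dC/dt = 0 with C > 0: 0.00194N* = 0.144, so N* = 74.2.
Substitute into dN/dt = 0: 0.518(1 - 74.2/99.4) = 0.0089C*.
The bracket is 0.253, giving C* = 0.131/0.0089 = 14.7.

N* ≈ 74.2, C* ≈ 14.7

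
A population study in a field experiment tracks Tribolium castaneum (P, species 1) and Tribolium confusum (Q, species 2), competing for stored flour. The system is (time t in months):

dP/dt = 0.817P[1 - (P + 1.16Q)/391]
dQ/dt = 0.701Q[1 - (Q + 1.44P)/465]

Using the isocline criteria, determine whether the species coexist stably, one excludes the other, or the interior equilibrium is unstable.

unstable coexistence (outcome depends on initial conditions)

Compare the nullcline intercepts: K1/α12 = 391/1.16 = 337 < K2 = 465; K2/α21 = 465/1.44 = 323 < K1 = 391.
Since both are reversed, neither can invade when rare; the interior point is a saddle.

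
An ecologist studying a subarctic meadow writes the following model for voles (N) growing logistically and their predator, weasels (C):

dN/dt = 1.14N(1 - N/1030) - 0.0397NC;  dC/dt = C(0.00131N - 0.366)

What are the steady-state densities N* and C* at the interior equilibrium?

From dC/dt = 0 with C > 0: 0.00131N* = 0.366, so N* = 279.
Substitute into dN/dt = 0: 1.14(1 - 279/1030) = 0.0397C*.
The bracket is 0.729, giving C* = 0.831/0.0397 = 20.9.

N* ≈ 279, C* ≈ 20.9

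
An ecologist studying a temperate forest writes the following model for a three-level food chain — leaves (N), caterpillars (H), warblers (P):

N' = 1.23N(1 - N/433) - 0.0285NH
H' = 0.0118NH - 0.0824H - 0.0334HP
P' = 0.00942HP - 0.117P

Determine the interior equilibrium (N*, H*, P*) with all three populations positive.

N* ≈ 308, H* ≈ 12.4, P* ≈ 106

From dP/dt = 0: 0.00942H* = 0.117, so H* = 12.4.
From dN/dt = 0: 1.23(1 - N*/433) = 0.0285·12.4, giving N* = 433·(1 - 0.288) = 308.
From dH/dt = 0: 0.0118·308 - 0.0824 = 0.0334P*, so P* = 3.56/0.0334 = 106.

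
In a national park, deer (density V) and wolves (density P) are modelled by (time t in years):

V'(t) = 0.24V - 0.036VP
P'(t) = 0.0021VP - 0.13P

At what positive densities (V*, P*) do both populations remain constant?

Set dP/dt = 0 with P > 0: 0.0021V - 0.13 = 0, so V* = 0.13/0.0021 = 61.9.
Set dV/dt = 0 with V > 0: 0.24 - 0.036P = 0, so P* = 0.24/0.036 = 6.67.

V* ≈ 61.9, P* ≈ 6.67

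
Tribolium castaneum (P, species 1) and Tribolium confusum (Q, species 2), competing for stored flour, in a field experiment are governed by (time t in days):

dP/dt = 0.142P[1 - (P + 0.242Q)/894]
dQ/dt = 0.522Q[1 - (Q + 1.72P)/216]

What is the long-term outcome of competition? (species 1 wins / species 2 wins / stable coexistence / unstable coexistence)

Compare the nullcline intercepts: K1/α12 = 894/0.242 = 3690 > K2 = 216; K2/α21 = 216/1.72 = 126 < K1 = 894.
Since the inequalities point opposite ways, species 1 can invade but species 2 cannot.

species 1 excludes species 2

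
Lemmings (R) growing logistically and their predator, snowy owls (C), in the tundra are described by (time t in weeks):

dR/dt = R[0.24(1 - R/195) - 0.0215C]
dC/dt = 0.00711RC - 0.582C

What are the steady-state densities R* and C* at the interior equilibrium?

R* ≈ 81.9, C* ≈ 6.48

From dC/dt = 0 with C > 0: 0.00711R* = 0.582, so R* = 81.9.
Substitute into dR/dt = 0: 0.24(1 - 81.9/195) = 0.0215C*.
The bracket is 0.58, giving C* = 0.139/0.0215 = 6.48.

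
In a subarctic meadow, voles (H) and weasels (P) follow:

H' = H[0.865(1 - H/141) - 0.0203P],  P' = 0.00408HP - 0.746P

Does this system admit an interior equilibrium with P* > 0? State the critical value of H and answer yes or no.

Threshold H = 183; K < 183, so no, the predator goes extinct.

The predator equation gives dP/dt > 0 only when H > 0.746/0.00408 = 183.
Without the predator, H → K = 141. Since 141 < 183, the predator cannot invade.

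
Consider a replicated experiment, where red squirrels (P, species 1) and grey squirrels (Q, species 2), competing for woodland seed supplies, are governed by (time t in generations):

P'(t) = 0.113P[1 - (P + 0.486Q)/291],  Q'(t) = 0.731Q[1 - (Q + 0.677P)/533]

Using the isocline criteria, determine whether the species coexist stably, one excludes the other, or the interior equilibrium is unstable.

stable coexistence

Compare the nullcline intercepts: K1/α12 = 291/0.486 = 599 > K2 = 533; K2/α21 = 533/0.677 = 787 > K1 = 291.
Since both inequalities hold, each species can invade when rare, so the interior equilibrium is stable.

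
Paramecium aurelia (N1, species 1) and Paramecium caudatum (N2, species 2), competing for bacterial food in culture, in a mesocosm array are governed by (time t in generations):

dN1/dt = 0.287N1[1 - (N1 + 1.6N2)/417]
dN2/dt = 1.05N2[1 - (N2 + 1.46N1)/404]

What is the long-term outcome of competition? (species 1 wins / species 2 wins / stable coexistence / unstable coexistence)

Compare the nullcline intercepts: K1/α12 = 417/1.6 = 261 < K2 = 404; K2/α21 = 404/1.46 = 277 < K1 = 417.
Since both are reversed, neither can invade when rare; the interior point is a saddle.

unstable coexistence (outcome depends on initial conditions)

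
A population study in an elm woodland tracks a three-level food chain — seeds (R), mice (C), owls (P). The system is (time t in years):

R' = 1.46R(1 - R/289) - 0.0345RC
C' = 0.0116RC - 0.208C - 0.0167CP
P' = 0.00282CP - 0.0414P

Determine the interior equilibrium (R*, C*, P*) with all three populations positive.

From dP/dt = 0: 0.00282C* = 0.0414, so C* = 14.7.
From dR/dt = 0: 1.46(1 - R*/289) = 0.0345·14.7, giving R* = 289·(1 - 0.347) = 189.
From dC/dt = 0: 0.0116·189 - 0.208 = 0.0167P*, so P* = 1.98/0.0167 = 119.

R* ≈ 189, C* ≈ 14.7, P* ≈ 119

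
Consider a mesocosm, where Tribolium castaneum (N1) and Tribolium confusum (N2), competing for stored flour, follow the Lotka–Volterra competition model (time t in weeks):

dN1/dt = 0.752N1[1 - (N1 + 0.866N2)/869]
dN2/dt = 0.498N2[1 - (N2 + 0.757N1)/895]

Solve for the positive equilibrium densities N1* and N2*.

Setting both brackets to zero gives the nullclines N1 + 0.866N2 = 869 and 0.757N1 + N2 = 895.
Substituting N2 = 895 - 0.757N1 into the first: N1(1 - 0.866·0.757) = 869 - 0.866·895.
So N1* = 93.9/0.344 = 273, and then N2* = 895 - 0.757·273 = 689.

N1* ≈ 273, N2* ≈ 689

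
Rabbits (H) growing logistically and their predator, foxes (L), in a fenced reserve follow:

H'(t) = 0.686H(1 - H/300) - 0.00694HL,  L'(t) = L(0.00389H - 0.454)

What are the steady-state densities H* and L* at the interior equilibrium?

H* ≈ 117, L* ≈ 60.4

From dL/dt = 0 with L > 0: 0.00389H* = 0.454, so H* = 117.
Substitute into dH/dt = 0: 0.686(1 - 117/300) = 0.00694L*.
The bracket is 0.611, giving L* = 0.419/0.00694 = 60.4.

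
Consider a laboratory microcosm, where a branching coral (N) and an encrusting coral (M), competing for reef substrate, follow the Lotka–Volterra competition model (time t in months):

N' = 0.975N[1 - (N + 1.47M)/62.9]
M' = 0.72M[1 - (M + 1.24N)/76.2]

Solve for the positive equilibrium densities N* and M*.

Setting both brackets to zero gives the nullclines N + 1.47M = 62.9 and 1.24N + M = 76.2.
Substituting M = 76.2 - 1.24N into the first: N(1 - 1.47·1.24) = 62.9 - 1.47·76.2.
So N* = -49.1/-0.823 = 59.7, and then M* = 76.2 - 1.24·59.7 = 2.18.

N* ≈ 59.7, M* ≈ 2.18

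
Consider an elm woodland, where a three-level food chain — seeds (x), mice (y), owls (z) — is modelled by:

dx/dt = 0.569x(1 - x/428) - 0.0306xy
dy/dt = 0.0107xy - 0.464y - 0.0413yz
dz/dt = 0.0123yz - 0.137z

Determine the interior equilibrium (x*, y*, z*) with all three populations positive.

From dz/dt = 0: 0.0123y* = 0.137, so y* = 11.1.
From dx/dt = 0: 0.569(1 - x*/428) = 0.0306·11.1, giving x* = 428·(1 - 0.599) = 172.
From dy/dt = 0: 0.0107·172 - 0.464 = 0.0413z*, so z* = 1.37/0.0413 = 33.2.

x* ≈ 172, y* ≈ 11.1, z* ≈ 33.2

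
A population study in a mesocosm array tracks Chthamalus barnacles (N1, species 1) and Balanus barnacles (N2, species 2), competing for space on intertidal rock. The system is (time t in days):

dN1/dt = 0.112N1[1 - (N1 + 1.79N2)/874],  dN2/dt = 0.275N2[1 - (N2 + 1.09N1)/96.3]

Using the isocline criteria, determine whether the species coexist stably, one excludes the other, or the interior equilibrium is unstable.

species 1 excludes species 2

Compare the nullcline intercepts: K1/α12 = 874/1.79 = 488 > K2 = 96.3; K2/α21 = 96.3/1.09 = 88.3 < K1 = 874.
Since the inequalities point opposite ways, species 1 can invade but species 2 cannot.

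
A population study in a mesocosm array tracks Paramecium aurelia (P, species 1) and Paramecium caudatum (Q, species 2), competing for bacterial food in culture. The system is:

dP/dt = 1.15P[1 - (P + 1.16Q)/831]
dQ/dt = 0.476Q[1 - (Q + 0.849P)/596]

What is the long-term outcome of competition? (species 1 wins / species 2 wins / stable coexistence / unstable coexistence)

Compare the nullcline intercepts: K1/α12 = 831/1.16 = 716 > K2 = 596; K2/α21 = 596/0.849 = 702 < K1 = 831.
Since the inequalities point opposite ways, species 1 can invade but species 2 cannot.

species 1 excludes species 2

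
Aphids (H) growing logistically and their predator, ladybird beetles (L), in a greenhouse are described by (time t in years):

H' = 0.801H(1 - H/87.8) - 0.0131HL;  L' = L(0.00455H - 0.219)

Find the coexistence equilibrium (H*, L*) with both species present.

H* ≈ 48.1, L* ≈ 27.6

From dL/dt = 0 with L > 0: 0.00455H* = 0.219, so H* = 48.1.
Substitute into dH/dt = 0: 0.801(1 - 48.1/87.8) = 0.0131L*.
The bracket is 0.452, giving L* = 0.362/0.0131 = 27.6.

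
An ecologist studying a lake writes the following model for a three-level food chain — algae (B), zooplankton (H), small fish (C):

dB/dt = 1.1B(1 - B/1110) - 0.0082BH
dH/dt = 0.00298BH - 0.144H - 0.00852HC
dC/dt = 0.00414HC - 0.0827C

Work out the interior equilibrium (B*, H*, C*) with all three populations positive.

From dC/dt = 0: 0.00414H* = 0.0827, so H* = 20.
From dB/dt = 0: 1.1(1 - B*/1110) = 0.0082·20, giving B* = 1110·(1 - 0.149) = 945.
From dH/dt = 0: 0.00298·945 - 0.144 = 0.00852C*, so C* = 2.67/0.00852 = 314.

B* ≈ 945, H* ≈ 20, C* ≈ 314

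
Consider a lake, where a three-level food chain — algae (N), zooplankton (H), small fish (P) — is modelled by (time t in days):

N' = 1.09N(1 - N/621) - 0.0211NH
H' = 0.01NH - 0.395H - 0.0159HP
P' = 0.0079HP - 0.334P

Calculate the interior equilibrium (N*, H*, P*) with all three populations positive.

N* ≈ 113, H* ≈ 42.3, P* ≈ 46.1

From dP/dt = 0: 0.0079H* = 0.334, so H* = 42.3.
From dN/dt = 0: 1.09(1 - N*/621) = 0.0211·42.3, giving N* = 621·(1 - 0.818) = 113.
From dH/dt = 0: 0.01·113 - 0.395 = 0.0159P*, so P* = 0.733/0.0159 = 46.1.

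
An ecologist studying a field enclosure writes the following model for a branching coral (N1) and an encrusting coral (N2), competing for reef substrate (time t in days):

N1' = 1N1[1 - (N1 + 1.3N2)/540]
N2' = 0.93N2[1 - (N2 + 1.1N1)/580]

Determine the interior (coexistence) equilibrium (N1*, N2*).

N1* ≈ 498, N2* ≈ 32.6

Setting both brackets to zero gives the nullclines N1 + 1.3N2 = 540 and 1.1N1 + N2 = 580.
Substituting N2 = 580 - 1.1N1 into the first: N1(1 - 1.3·1.1) = 540 - 1.3·580.
So N1* = -214/-0.43 = 498, and then N2* = 580 - 1.1·498 = 32.6.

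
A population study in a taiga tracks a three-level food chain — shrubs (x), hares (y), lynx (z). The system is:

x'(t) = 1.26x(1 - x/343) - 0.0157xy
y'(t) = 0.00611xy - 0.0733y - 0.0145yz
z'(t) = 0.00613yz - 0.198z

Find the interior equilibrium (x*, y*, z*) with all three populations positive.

From dz/dt = 0: 0.00613y* = 0.198, so y* = 32.3.
From dx/dt = 0: 1.26(1 - x*/343) = 0.0157·32.3, giving x* = 343·(1 - 0.402) = 205.
From dy/dt = 0: 0.00611·205 - 0.0733 = 0.0145z*, so z* = 1.18/0.0145 = 81.3.

x* ≈ 205, y* ≈ 32.3, z* ≈ 81.3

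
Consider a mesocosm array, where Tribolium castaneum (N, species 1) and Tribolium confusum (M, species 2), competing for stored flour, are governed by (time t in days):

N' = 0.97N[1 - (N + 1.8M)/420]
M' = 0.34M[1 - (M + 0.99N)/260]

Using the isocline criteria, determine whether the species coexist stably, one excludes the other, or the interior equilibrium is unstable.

unstable coexistence (outcome depends on initial conditions)

Compare the nullcline intercepts: K1/α12 = 420/1.8 = 233 < K2 = 260; K2/α21 = 260/0.99 = 263 < K1 = 420.
Since both are reversed, neither can invade when rare; the interior point is a saddle.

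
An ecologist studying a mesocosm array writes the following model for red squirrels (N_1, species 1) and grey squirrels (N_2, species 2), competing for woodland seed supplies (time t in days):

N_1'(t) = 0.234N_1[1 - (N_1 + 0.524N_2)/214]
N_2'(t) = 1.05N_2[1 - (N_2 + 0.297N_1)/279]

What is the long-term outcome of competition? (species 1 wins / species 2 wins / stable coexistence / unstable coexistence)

stable coexistence

Compare the nullcline intercepts: K1/α12 = 214/0.524 = 408 > K2 = 279; K2/α21 = 279/0.297 = 939 > K1 = 214.
Since both inequalities hold, each species can invade when rare, so the interior equilibrium is stable.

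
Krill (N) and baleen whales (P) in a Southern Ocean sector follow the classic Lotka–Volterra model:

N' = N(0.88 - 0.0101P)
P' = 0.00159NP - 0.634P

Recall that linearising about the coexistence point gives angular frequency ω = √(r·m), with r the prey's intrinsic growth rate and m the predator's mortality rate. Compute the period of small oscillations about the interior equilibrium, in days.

T ≈ 8.41 days

Here r = 0.88 and m = 0.634, so r·m = 0.558.
ω = √0.558 = 0.747 per day, hence T = 2π/ω ≈ 8.41 days.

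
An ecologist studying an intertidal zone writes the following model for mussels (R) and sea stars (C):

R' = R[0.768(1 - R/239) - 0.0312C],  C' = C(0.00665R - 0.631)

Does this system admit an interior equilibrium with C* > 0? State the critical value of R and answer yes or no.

Threshold R = 94.9; K > 94.9, so yes, the predator persists.

The predator equation gives dC/dt > 0 only when R > 0.631/0.00665 = 94.9.
Without the predator, R → K = 239. Since 239 > 94.9, the predator can invade and persist.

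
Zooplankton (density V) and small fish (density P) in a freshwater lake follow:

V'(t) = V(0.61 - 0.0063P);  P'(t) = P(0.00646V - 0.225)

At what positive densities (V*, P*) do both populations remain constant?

V* ≈ 34.8, P* ≈ 96.8

Set dP/dt = 0 with P > 0: 0.00646V - 0.225 = 0, so V* = 0.225/0.00646 = 34.8.
Set dV/dt = 0 with V > 0: 0.61 - 0.0063P = 0, so P* = 0.61/0.0063 = 96.8.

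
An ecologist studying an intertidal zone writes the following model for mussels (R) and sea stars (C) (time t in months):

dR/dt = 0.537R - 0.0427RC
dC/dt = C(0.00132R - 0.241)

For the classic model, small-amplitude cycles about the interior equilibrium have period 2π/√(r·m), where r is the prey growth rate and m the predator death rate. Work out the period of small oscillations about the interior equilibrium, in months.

Here r = 0.537 and m = 0.241, so r·m = 0.129.
ω = √0.129 = 0.36 per month, hence T = 2π/ω ≈ 17.5 months.

T ≈ 17.5 months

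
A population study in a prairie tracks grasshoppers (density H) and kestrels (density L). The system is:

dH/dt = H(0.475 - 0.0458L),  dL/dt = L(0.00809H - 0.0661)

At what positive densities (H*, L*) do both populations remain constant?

Set dL/dt = 0 with L > 0: 0.00809H - 0.0661 = 0, so H* = 0.0661/0.00809 = 8.17.
Set dH/dt = 0 with H > 0: 0.475 - 0.0458L = 0, so L* = 0.475/0.0458 = 10.4.

H* ≈ 8.17, L* ≈ 10.4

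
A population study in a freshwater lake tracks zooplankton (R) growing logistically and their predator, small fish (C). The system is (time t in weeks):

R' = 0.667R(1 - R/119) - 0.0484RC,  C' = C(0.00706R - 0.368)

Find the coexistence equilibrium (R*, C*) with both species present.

R* ≈ 52.1, C* ≈ 7.74

From dC/dt = 0 with C > 0: 0.00706R* = 0.368, so R* = 52.1.
Substitute into dR/dt = 0: 0.667(1 - 52.1/119) = 0.0484C*.
The bracket is 0.562, giving C* = 0.375/0.0484 = 7.74.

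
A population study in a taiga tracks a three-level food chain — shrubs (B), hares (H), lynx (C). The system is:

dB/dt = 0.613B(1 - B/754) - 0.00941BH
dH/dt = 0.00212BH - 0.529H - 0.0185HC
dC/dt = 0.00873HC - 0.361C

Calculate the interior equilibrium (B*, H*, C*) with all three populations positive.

From dC/dt = 0: 0.00873H* = 0.361, so H* = 41.4.
From dB/dt = 0: 0.613(1 - B*/754) = 0.00941·41.4, giving B* = 754·(1 - 0.635) = 275.
From dH/dt = 0: 0.00212·275 - 0.529 = 0.0185C*, so C* = 0.0548/0.0185 = 2.96.

B* ≈ 275, H* ≈ 41.4, C* ≈ 2.96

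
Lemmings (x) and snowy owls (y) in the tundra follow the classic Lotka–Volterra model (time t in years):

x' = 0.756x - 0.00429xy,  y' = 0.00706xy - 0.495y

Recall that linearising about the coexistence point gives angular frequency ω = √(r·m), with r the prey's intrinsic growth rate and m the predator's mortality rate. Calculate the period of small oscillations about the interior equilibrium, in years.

Here r = 0.756 and m = 0.495, so r·m = 0.374.
ω = √0.374 = 0.612 per year, hence T = 2π/ω ≈ 10.3 years.

T ≈ 10.3 years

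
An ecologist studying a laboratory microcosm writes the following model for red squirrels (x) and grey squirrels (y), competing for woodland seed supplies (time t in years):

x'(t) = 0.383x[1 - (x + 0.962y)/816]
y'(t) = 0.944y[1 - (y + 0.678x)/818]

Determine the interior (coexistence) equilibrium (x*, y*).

x* ≈ 83.6, y* ≈ 761

Setting both brackets to zero gives the nullclines x + 0.962y = 816 and 0.678x + y = 818.
Substituting y = 818 - 0.678x into the first: x(1 - 0.962·0.678) = 816 - 0.962·818.
So x* = 29.1/0.348 = 83.6, and then y* = 818 - 0.678·83.6 = 761.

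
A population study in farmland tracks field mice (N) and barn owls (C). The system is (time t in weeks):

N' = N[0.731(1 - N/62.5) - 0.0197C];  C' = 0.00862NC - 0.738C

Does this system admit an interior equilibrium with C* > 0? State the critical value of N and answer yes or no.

Threshold N = 85.6; K < 85.6, so no, the predator goes extinct.

The predator equation gives dC/dt > 0 only when N > 0.738/0.00862 = 85.6.
Without the predator, N → K = 62.5. Since 62.5 < 85.6, the predator cannot invade.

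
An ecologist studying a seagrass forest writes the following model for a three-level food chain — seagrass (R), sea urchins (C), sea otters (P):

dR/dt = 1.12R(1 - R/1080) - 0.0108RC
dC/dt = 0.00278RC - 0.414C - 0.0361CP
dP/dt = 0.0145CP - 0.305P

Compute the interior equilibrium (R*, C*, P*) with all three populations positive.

R* ≈ 861, C* ≈ 21, P* ≈ 54.8

From dP/dt = 0: 0.0145C* = 0.305, so C* = 21.
From dR/dt = 0: 1.12(1 - R*/1080) = 0.0108·21, giving R* = 1080·(1 - 0.203) = 861.
From dC/dt = 0: 0.00278·861 - 0.414 = 0.0361P*, so P* = 1.98/0.0361 = 54.8.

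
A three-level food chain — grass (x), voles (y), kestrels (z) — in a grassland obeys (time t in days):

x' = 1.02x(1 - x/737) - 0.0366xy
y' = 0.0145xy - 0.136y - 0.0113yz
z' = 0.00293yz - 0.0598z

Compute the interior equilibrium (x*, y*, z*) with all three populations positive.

From dz/dt = 0: 0.00293y* = 0.0598, so y* = 20.4.
From dx/dt = 0: 1.02(1 - x*/737) = 0.0366·20.4, giving x* = 737·(1 - 0.732) = 197.
From dy/dt = 0: 0.0145·197 - 0.136 = 0.0113z*, so z* = 2.72/0.0113 = 241.

x* ≈ 197, y* ≈ 20.4, z* ≈ 241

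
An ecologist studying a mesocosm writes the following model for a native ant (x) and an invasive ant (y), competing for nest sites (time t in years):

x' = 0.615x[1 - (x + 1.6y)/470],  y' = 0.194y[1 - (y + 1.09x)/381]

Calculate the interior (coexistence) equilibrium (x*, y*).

Setting both brackets to zero gives the nullclines x + 1.6y = 470 and 1.09x + y = 381.
Substituting y = 381 - 1.09x into the first: x(1 - 1.6·1.09) = 470 - 1.6·381.
So x* = -140/-0.744 = 188, and then y* = 381 - 1.09·188 = 176.

x* ≈ 188, y* ≈ 176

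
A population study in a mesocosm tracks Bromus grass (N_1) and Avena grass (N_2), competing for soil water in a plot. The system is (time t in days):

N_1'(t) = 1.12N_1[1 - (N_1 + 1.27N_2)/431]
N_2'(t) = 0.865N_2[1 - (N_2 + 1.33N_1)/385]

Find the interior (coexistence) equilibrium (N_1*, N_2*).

Setting both brackets to zero gives the nullclines N_1 + 1.27N_2 = 431 and 1.33N_1 + N_2 = 385.
Substituting N_2 = 385 - 1.33N_1 into the first: N_1(1 - 1.27·1.33) = 431 - 1.27·385.
So N_1* = -57.9/-0.689 = 84.1, and then N_2* = 385 - 1.33·84.1 = 273.

N_1* ≈ 84.1, N_2* ≈ 273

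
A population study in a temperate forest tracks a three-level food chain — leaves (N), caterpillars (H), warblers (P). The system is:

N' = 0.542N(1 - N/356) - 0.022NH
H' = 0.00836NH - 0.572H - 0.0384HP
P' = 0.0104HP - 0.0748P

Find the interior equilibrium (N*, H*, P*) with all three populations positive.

From dP/dt = 0: 0.0104H* = 0.0748, so H* = 7.19.
From dN/dt = 0: 0.542(1 - N*/356) = 0.022·7.19, giving N* = 356·(1 - 0.292) = 252.
From dH/dt = 0: 0.00836·252 - 0.572 = 0.0384P*, so P* = 1.54/0.0384 = 40.

N* ≈ 252, H* ≈ 7.19, P* ≈ 40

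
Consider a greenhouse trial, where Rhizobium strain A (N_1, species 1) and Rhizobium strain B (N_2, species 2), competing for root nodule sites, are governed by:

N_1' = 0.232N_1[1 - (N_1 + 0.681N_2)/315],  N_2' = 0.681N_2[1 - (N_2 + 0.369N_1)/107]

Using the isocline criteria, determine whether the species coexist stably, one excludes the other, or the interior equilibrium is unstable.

species 1 excludes species 2

Compare the nullcline intercepts: K1/α12 = 315/0.681 = 463 > K2 = 107; K2/α21 = 107/0.369 = 290 < K1 = 315.
Since the inequalities point opposite ways, species 1 can invade but species 2 cannot.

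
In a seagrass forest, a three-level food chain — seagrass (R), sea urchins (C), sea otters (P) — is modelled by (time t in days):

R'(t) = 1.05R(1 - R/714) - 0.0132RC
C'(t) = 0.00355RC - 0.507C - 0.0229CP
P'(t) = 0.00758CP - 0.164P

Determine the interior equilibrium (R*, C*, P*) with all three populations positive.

From dP/dt = 0: 0.00758C* = 0.164, so C* = 21.6.
From dR/dt = 0: 1.05(1 - R*/714) = 0.0132·21.6, giving R* = 714·(1 - 0.272) = 520.
From dC/dt = 0: 0.00355·520 - 0.507 = 0.0229P*, so P* = 1.34/0.0229 = 58.4.

R* ≈ 520, C* ≈ 21.6, P* ≈ 58.4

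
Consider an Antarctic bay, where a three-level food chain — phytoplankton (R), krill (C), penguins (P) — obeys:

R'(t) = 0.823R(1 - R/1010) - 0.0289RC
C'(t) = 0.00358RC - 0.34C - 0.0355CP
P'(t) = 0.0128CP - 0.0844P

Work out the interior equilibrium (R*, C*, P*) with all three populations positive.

From dP/dt = 0: 0.0128C* = 0.0844, so C* = 6.59.
From dR/dt = 0: 0.823(1 - R*/1010) = 0.0289·6.59, giving R* = 1010·(1 - 0.232) = 776.
From dC/dt = 0: 0.00358·776 - 0.34 = 0.0355P*, so P* = 2.44/0.0355 = 68.7.

R* ≈ 776, C* ≈ 6.59, P* ≈ 68.7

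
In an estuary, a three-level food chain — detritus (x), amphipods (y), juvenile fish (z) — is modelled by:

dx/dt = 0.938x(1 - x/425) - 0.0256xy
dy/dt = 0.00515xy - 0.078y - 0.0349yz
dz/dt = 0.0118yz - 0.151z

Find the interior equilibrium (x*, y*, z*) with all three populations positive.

From dz/dt = 0: 0.0118y* = 0.151, so y* = 12.8.
From dx/dt = 0: 0.938(1 - x*/425) = 0.0256·12.8, giving x* = 425·(1 - 0.349) = 277.
From dy/dt = 0: 0.00515·277 - 0.078 = 0.0349z*, so z* = 1.35/0.0349 = 38.6.

x* ≈ 277, y* ≈ 12.8, z* ≈ 38.6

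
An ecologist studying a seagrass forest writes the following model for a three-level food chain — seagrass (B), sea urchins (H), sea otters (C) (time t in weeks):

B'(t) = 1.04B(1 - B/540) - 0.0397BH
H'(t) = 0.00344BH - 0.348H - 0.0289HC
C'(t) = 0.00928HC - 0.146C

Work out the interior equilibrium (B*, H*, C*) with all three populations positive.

B* ≈ 216, H* ≈ 15.7, C* ≈ 13.6

From dC/dt = 0: 0.00928H* = 0.146, so H* = 15.7.
From dB/dt = 0: 1.04(1 - B*/540) = 0.0397·15.7, giving B* = 540·(1 - 0.601) = 216.
From dH/dt = 0: 0.00344·216 - 0.348 = 0.0289C*, so C* = 0.394/0.0289 = 13.6.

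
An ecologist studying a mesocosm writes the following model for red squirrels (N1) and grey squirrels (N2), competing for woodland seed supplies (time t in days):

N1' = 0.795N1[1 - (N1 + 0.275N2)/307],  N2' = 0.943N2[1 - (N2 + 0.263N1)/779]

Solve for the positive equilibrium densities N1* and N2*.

N1* ≈ 100, N2* ≈ 753

Setting both brackets to zero gives the nullclines N1 + 0.275N2 = 307 and 0.263N1 + N2 = 779.
Substituting N2 = 779 - 0.263N1 into the first: N1(1 - 0.275·0.263) = 307 - 0.275·779.
So N1* = 92.8/0.928 = 100, and then N2* = 779 - 0.263·100 = 753.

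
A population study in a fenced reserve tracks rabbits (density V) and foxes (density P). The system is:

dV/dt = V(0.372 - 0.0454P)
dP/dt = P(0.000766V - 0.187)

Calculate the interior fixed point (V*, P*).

Set dP/dt = 0 with P > 0: 0.000766V - 0.187 = 0, so V* = 0.187/0.000766 = 244.
Set dV/dt = 0 with V > 0: 0.372 - 0.0454P = 0, so P* = 0.372/0.0454 = 8.19.

V* ≈ 244, P* ≈ 8.19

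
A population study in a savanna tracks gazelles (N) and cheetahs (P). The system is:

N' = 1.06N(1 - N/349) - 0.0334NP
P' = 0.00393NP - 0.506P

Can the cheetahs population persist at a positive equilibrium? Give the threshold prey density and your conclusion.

The predator equation gives dP/dt > 0 only when N > 0.506/0.00393 = 129.
Without the predator, N → K = 349. Since 349 > 129, the predator can invade and persist.

Threshold N = 129; K > 129, so yes, the predator persists.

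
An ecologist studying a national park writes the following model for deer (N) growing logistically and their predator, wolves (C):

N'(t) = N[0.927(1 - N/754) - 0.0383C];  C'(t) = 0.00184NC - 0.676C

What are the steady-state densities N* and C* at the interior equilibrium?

From dC/dt = 0 with C > 0: 0.00184N* = 0.676, so N* = 367.
Substitute into dN/dt = 0: 0.927(1 - 367/754) = 0.0383C*.
The bracket is 0.513, giving C* = 0.475/0.0383 = 12.4.

N* ≈ 367, C* ≈ 12.4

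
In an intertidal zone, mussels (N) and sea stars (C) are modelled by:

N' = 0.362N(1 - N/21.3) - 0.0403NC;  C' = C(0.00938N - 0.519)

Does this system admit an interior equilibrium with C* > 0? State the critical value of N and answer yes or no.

The predator equation gives dC/dt > 0 only when N > 0.519/0.00938 = 55.3.
Without the predator, N → K = 21.3. Since 21.3 < 55.3, the predator cannot invade.

Threshold N = 55.3; K < 55.3, so no, the predator goes extinct.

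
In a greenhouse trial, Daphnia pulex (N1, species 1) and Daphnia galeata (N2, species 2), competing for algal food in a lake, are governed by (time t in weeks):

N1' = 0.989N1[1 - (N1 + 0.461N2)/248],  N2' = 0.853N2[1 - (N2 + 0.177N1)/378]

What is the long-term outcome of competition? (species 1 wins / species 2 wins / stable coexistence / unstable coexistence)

stable coexistence

Compare the nullcline intercepts: K1/α12 = 248/0.461 = 538 > K2 = 378; K2/α21 = 378/0.177 = 2140 > K1 = 248.
Since both inequalities hold, each species can invade when rare, so the interior equilibrium is stable.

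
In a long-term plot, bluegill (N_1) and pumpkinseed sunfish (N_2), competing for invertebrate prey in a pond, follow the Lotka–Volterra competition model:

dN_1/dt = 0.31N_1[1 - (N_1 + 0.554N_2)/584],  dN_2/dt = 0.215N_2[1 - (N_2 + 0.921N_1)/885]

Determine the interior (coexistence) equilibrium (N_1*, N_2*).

Setting both brackets to zero gives the nullclines N_1 + 0.554N_2 = 584 and 0.921N_1 + N_2 = 885.
Substituting N_2 = 885 - 0.921N_1 into the first: N_1(1 - 0.554·0.921) = 584 - 0.554·885.
So N_1* = 93.7/0.49 = 191, and then N_2* = 885 - 0.921·191 = 709.

N_1* ≈ 191, N_2* ≈ 709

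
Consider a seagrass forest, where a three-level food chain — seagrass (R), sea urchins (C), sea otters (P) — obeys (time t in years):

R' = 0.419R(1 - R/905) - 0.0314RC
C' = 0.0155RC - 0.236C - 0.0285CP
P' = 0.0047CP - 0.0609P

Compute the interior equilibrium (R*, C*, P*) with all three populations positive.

From dP/dt = 0: 0.0047C* = 0.0609, so C* = 13.
From dR/dt = 0: 0.419(1 - R*/905) = 0.0314·13, giving R* = 905·(1 - 0.971) = 26.2.
From dC/dt = 0: 0.0155·26.2 - 0.236 = 0.0285P*, so P* = 0.17/0.0285 = 5.98.

R* ≈ 26.2, C* ≈ 13, P* ≈ 5.98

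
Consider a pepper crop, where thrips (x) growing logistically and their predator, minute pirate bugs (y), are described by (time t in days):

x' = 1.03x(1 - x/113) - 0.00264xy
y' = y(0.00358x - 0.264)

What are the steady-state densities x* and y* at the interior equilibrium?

From dy/dt = 0 with y > 0: 0.00358x* = 0.264, so x* = 73.7.
Substitute into dx/dt = 0: 1.03(1 - 73.7/113) = 0.00264y*.
The bracket is 0.347, giving y* = 0.358/0.00264 = 136.

x* ≈ 73.7, y* ≈ 136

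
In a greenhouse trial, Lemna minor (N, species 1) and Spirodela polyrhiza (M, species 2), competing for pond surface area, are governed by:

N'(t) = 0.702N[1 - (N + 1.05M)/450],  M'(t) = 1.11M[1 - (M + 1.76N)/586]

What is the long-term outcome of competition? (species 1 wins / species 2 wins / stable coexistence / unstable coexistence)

Compare the nullcline intercepts: K1/α12 = 450/1.05 = 429 < K2 = 586; K2/α21 = 586/1.76 = 333 < K1 = 450.
Since both are reversed, neither can invade when rare; the interior point is a saddle.

unstable coexistence (outcome depends on initial conditions)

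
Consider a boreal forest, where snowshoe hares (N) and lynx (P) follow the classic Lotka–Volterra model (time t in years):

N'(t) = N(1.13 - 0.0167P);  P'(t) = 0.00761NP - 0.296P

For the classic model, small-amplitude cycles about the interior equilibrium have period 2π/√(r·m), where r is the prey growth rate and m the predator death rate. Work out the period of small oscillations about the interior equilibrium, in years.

Here r = 1.13 and m = 0.296, so r·m = 0.334.
ω = √0.334 = 0.578 per year, hence T = 2π/ω ≈ 10.9 years.

T ≈ 10.9 years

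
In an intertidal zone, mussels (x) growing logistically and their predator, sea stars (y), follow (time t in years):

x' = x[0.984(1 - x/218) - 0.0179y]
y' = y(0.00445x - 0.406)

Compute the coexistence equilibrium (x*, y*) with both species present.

x* ≈ 91.2, y* ≈ 32

From dy/dt = 0 with y > 0: 0.00445x* = 0.406, so x* = 91.2.
Substitute into dx/dt = 0: 0.984(1 - 91.2/218) = 0.0179y*.
The bracket is 0.581, giving y* = 0.572/0.0179 = 32.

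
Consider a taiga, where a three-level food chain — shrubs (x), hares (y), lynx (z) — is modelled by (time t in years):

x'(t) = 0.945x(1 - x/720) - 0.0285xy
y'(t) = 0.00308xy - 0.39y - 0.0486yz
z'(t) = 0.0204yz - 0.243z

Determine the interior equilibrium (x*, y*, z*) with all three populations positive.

From dz/dt = 0: 0.0204y* = 0.243, so y* = 11.9.
From dx/dt = 0: 0.945(1 - x*/720) = 0.0285·11.9, giving x* = 720·(1 - 0.359) = 461.
From dy/dt = 0: 0.00308·461 - 0.39 = 0.0486z*, so z* = 1.03/0.0486 = 21.2.

x* ≈ 461, y* ≈ 11.9, z* ≈ 21.2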